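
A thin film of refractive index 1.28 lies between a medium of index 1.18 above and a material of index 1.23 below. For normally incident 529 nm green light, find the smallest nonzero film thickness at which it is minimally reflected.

207 nm

Ray reflecting at the top interface goes from n = 1.18 toward n = 1.28: a half-wave phase shift.
Bottom surface (1.28 → 1.23): reflection off a lower-index medium gives no phase shift.
The two reflections differ by half a wavelength.
So the condition for destructive reflection is 2 n t = m λ.
Minimum nonzero at m = 1: t = λ / (2 n) = 529 / (2 × 1.28) = 207 nm.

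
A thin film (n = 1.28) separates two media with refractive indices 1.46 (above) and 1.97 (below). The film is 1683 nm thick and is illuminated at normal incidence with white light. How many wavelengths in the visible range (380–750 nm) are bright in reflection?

At the upper boundary (n = 1.46 to n = 1.28) the reflected ray undergoes no phase shift.
At the lower boundary (n = 1.28 to n = 1.97) the reflected ray undergoes a half-wave phase shift.
The two reflections differ by half a wavelength.
For bright reflection here: 2 n t = (m + ½) λ.
λ = 2 n t / (m + ½) = 4308 / (m + ½) nm.
m=5: 783 nm (IR); m=6: 663 nm (visible); m=7: 574 nm (visible); m=8: 507 nm (visible); m=9: 454 nm (visible); m=10: 410 nm (visible); m=11: 375 nm (UV).

5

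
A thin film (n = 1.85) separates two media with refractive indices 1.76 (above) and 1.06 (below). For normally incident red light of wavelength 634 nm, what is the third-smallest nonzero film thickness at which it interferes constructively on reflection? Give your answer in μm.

Top surface (1.76 → 1.85): reflection off a higher-index medium gives a half-wave phase shift.
Ray reflecting at the bottom interface goes from n = 1.85 toward n = 1.06: no phase shift.
Net: one phase inversion between the two reflected rays.
For maximum reflection here: 2 n t = (m + ½) λ.
The third-smallest nonzero thickness corresponds to m = 2: t = (m + ½) λ / (2 n) = 2.50 × 634 / (2 × 1.85) = 428 nm.

0.428 μm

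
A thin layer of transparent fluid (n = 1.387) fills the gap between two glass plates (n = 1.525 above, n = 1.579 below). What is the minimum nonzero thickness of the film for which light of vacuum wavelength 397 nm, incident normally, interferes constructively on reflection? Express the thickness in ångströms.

At the upper boundary (n = 1.525 to n = 1.387) the reflected ray undergoes no phase shift.
Ray reflecting at the bottom interface goes from n = 1.387 toward n = 1.579: a half-wave phase shift.
Net: one phase inversion between the two reflected rays.
For bright reflection here: 2 n t = (m + ½) λ.
Minimum at m = 0: t = λ / (4 n) = 397 / (4 × 1.387) = 71.6 nm.

716 Å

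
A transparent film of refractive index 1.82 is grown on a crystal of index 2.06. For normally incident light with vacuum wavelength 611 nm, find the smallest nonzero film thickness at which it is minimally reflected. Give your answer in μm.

0.0839 μm

Ray reflecting at the top interface goes from n = 1.0 toward n = 1.82: a half-wave phase shift.
Bottom surface (1.82 → 2.06): reflection off a higher-index medium gives a half-wave phase shift.
Net: no relative phase inversion (both shifts match).
For minimum reflection here: 2 n t = (m + ½) λ.
Minimum at m = 0: t = λ / (4 n) = 611 / (4 × 1.82) = 83.9 nm.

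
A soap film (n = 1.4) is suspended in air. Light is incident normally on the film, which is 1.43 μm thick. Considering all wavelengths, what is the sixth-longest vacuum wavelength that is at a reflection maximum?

At the upper boundary (n = 1.0 to n = 1.4) the reflected ray undergoes a half-wave phase shift.
Ray reflecting at the bottom interface goes from n = 1.4 toward n = 1.0: no phase shift.
Exactly one π shift → a net half-wave offset.
With one net inversion, constructive interference in reflection requires 2 n t = (m + ½) λ.
λ = 2 n t / (m + ½). The sixth-longest wavelength is m = 5: λ = 2 × 1.4 × 1430 / 5.50 = 728 nm.

728 nm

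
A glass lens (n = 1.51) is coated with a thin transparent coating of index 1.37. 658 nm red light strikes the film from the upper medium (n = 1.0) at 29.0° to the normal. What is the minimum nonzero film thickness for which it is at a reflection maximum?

257 nm

Top surface (1.0 → 1.37): reflection off a higher-index medium gives a half-wave phase shift.
Ray reflecting at the bottom interface goes from n = 1.37 toward n = 1.51: a half-wave phase shift.
Net: no relative phase inversion (both shifts match).
So the condition for constructive reflection is 2 n t cos θ_r = m λ.
Snell's law: 1.0 sin 29.0° = 1.37 sin θ_r → sin θ_r = 0.354, cos θ_r = 0.935.
Minimum nonzero at m = 1: t = λ / (2 n cos θ_r) = 658 / (2 × 1.37 × 0.935) = 257 nm.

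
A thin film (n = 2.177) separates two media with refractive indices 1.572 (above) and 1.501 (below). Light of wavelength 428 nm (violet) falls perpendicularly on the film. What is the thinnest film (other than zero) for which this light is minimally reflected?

Top surface (1.572 → 2.177): reflection off a higher-index medium gives a half-wave phase shift.
Bottom surface (2.177 → 1.501): reflection off a lower-index medium gives no phase shift.
Net: one phase inversion between the two reflected rays.
With one net inversion, destructive interference in reflection requires 2 n t = m λ.
Minimum nonzero at m = 1: t = λ / (2 n) = 428 / (2 × 2.177) = 98.3 nm.

98.3 nm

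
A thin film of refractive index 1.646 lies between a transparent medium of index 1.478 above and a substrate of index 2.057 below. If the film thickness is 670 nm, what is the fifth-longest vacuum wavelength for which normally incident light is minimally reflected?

Top surface (1.478 → 1.646): reflection off a higher-index medium gives a half-wave phase shift.
Bottom surface (1.646 → 2.057): reflection off a higher-index medium gives a half-wave phase shift.
Net: no relative phase inversion (both shifts match).
With no net inversion, destructive interference in reflection requires 2 n t = (m + ½) λ.
λ = 2 n t / (m + ½). The fifth-longest wavelength is m = 4: λ = 2 × 1.646 × 670 / 4.50 = 490 nm.

490 nm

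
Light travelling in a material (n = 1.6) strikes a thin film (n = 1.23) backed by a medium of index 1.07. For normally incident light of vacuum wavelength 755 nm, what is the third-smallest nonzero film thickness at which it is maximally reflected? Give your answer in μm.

0.921 μm

At the upper boundary (n = 1.6 to n = 1.23) the reflected ray undergoes no phase shift.
Bottom surface (1.23 → 1.07): reflection off a lower-index medium gives no phase shift.
The two reflections carry the same phase change, so no net offset.
With no net inversion, constructive interference in reflection requires 2 n t = m λ.
The third-smallest nonzero thickness corresponds to m = 3: t = m λ / (2 n) = 3.00 × 755 / (2 × 1.23) = 921 nm.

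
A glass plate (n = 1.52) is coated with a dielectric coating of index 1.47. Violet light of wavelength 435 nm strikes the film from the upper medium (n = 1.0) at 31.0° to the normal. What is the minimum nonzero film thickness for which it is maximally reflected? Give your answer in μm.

0.158 μm

Top surface (1.0 → 1.47): reflection off a higher-index medium gives a half-wave phase shift.
Bottom surface (1.47 → 1.52): reflection off a higher-index medium gives a half-wave phase shift.
Zero or two π shifts → no net half-wave offset.
So the condition for constructive reflection is 2 n t cos θ_r = m λ.
Snell's law: 1.0 sin 31.0° = 1.47 sin θ_r → sin θ_r = 0.350, cos θ_r = 0.937.
Minimum nonzero at m = 1: t = λ / (2 n cos θ_r) = 435 / (2 × 1.47 × 0.937) = 158 nm.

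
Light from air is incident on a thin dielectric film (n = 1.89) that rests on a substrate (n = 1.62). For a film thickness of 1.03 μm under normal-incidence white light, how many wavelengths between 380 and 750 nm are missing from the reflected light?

At the upper boundary (n = 1.0 to n = 1.89) the reflected ray undergoes a half-wave phase shift.
Ray reflecting at the bottom interface goes from n = 1.89 toward n = 1.62: no phase shift.
Exactly one π shift → a net half-wave offset.
For weak reflection here: 2 n t = m λ.
λ = 2 n t / m = 3893 / m nm.
m=5: 779 nm (IR); m=6: 649 nm (visible); m=7: 556 nm (visible); m=8: 487 nm (visible); m=9: 433 nm (visible); m=10: 389 nm (visible); m=11: 354 nm (UV).

5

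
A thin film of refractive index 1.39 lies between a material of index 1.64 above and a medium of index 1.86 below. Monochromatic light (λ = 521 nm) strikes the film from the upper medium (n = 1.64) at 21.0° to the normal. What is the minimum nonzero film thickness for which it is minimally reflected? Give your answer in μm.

0.207 μm

At the upper boundary (n = 1.64 to n = 1.39) the reflected ray undergoes no phase shift.
At the lower boundary (n = 1.39 to n = 1.86) the reflected ray undergoes a half-wave phase shift.
The two reflections differ by half a wavelength.
For dark reflection here: 2 n t cos θ_r = m λ.
Snell's law: 1.64 sin 21.0° = 1.39 sin θ_r → sin θ_r = 0.423, cos θ_r = 0.906.
Minimum nonzero at m = 1: t = λ / (2 n cos θ_r) = 521 / (2 × 1.39 × 0.906) = 207 nm.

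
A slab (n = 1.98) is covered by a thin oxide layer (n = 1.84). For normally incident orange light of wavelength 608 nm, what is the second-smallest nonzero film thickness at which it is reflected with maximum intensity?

At the upper boundary (n = 1.0 to n = 1.84) the reflected ray undergoes a half-wave phase shift.
At the lower boundary (n = 1.84 to n = 1.98) the reflected ray undergoes a half-wave phase shift.
Net: no relative phase inversion (both shifts match).
With no net inversion, constructive interference in reflection requires 2 n t = m λ.
The second-smallest nonzero thickness corresponds to m = 2: t = m λ / (2 n) = 2.00 × 608 / (2 × 1.84) = 330 nm.

330 nm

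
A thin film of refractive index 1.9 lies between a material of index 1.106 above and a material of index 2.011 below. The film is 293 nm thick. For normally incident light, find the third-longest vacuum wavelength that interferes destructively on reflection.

445 nm

Top surface (1.106 → 1.9): reflection off a higher-index medium gives a half-wave phase shift.
At the lower boundary (n = 1.9 to n = 2.011) the reflected ray undergoes a half-wave phase shift.
Net: no relative phase inversion (both shifts match).
With no net inversion, destructive interference in reflection requires 2 n t = (m + ½) λ.
λ = 2 n t / (m + ½). The third-longest wavelength is m = 2: λ = 2 × 1.9 × 293 / 2.50 = 445 nm.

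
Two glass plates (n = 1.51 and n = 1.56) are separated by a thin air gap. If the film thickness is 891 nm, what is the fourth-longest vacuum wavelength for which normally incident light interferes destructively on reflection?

446 nm

Ray reflecting at the top interface goes from n = 1.51 toward n = 1.0: no phase shift.
Bottom surface (1.0 → 1.56): reflection off a higher-index medium gives a half-wave phase shift.
The two reflections differ by half a wavelength.
So the condition for destructive reflection is 2 n t = m λ.
λ = 2 n t / m. The fourth-longest wavelength is m = 4: λ = 2 × 1.0 × 891 / 4.00 = 446 nm.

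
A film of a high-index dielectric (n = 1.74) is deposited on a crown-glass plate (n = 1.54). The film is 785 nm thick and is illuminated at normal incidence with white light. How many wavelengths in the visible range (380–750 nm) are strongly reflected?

3

Ray reflecting at the top interface goes from n = 1.0 toward n = 1.74: a half-wave phase shift.
At the lower boundary (n = 1.74 to n = 1.54) the reflected ray undergoes no phase shift.
The two reflections differ by half a wavelength.
With one net inversion, constructive interference in reflection requires 2 n t = (m + ½) λ.
λ = 2 n t / (m + ½) = 2732 / (m + ½) nm.
m=3: 781 nm (IR); m=4: 607 nm (visible); m=5: 497 nm (visible); m=6: 420 nm (visible); m=7: 364 nm (UV).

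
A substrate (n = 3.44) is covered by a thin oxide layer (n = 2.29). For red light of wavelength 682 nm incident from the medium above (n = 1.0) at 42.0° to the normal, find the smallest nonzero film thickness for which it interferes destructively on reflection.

Top surface (1.0 → 2.29): reflection off a higher-index medium gives a half-wave phase shift.
Bottom surface (2.29 → 3.44): reflection off a higher-index medium gives a half-wave phase shift.
Net: no relative phase inversion (both shifts match).
With no net inversion, destructive interference in reflection requires 2 n t cos θ_r = (m + ½) λ.
Snell's law: 1.0 sin 42.0° = 2.29 sin θ_r → sin θ_r = 0.292, cos θ_r = 0.956.
Minimum at m = 0: t = λ / (4 n cos θ_r) = 682 / (4 × 2.29 × 0.956) = 77.9 nm.

77.9 nm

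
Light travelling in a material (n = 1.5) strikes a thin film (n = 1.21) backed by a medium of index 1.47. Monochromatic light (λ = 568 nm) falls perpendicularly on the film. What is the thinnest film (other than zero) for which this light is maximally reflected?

Ray reflecting at the top interface goes from n = 1.5 toward n = 1.21: no phase shift.
At the lower boundary (n = 1.21 to n = 1.47) the reflected ray undergoes a half-wave phase shift.
The two reflections differ by half a wavelength.
With one net inversion, constructive interference in reflection requires 2 n t = (m + ½) λ.
Minimum at m = 0: t = λ / (4 n) = 568 / (4 × 1.21) = 117 nm.

117 nm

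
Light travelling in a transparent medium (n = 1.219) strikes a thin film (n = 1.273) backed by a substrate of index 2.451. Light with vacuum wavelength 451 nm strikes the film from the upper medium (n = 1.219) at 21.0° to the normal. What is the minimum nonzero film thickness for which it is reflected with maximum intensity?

At the upper boundary (n = 1.219 to n = 1.273) the reflected ray undergoes a half-wave phase shift.
Bottom surface (1.273 → 2.451): reflection off a higher-index medium gives a half-wave phase shift.
Net: no relative phase inversion (both shifts match).
For bright reflection here: 2 n t cos θ_r = m λ.
Snell's law: 1.219 sin 21.0° = 1.273 sin θ_r → sin θ_r = 0.343, cos θ_r = 0.939.
Minimum nonzero at m = 1: t = λ / (2 n cos θ_r) = 451 / (2 × 1.273 × 0.939) = 189 nm.

189 nm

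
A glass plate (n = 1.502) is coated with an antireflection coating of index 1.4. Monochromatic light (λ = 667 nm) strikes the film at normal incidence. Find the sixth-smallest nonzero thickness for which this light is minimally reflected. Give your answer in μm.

At the upper boundary (n = 1.0 to n = 1.4) the reflected ray undergoes a half-wave phase shift.
Bottom surface (1.4 → 1.502): reflection off a higher-index medium gives a half-wave phase shift.
Zero or two π shifts → no net half-wave offset.
For minimum reflection here: 2 n t = (m + ½) λ.
The sixth-smallest nonzero thickness corresponds to m = 5: t = (m + ½) λ / (2 n) = 5.50 × 667 / (2 × 1.4) = 1310 nm.

1.31 μm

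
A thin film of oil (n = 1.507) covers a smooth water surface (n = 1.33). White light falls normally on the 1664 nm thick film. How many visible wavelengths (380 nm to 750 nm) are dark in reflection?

7

Top surface (1.0 → 1.507): reflection off a higher-index medium gives a half-wave phase shift.
At the lower boundary (n = 1.507 to n = 1.33) the reflected ray undergoes no phase shift.
Exactly one π shift → a net half-wave offset.
For minimum reflection here: 2 n t = m λ.
λ = 2 n t / m = 5015 / m nm.
m=6: 836 nm (IR); m=7: 716 nm (visible); m=8: 627 nm (visible); m=9: 557 nm (visible); m=10: 502 nm (visible); m=11: 456 nm (visible); m=12: 418 nm (visible); m=13: 386 nm (visible); m=14: 358 nm (UV).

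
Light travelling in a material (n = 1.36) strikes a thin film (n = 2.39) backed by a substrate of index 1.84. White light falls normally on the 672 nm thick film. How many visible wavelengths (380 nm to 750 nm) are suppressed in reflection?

At the upper boundary (n = 1.36 to n = 2.39) the reflected ray undergoes a half-wave phase shift.
Bottom surface (2.39 → 1.84): reflection off a lower-index medium gives no phase shift.
Net: one phase inversion between the two reflected rays.
So the condition for destructive reflection is 2 n t = m λ.
λ = 2 n t / m = 3212 / m nm.
m=4: 803 nm (IR); m=5: 642 nm (visible); m=6: 535 nm (visible); m=7: 459 nm (visible); m=8: 402 nm (visible); m=9: 357 nm (UV).

4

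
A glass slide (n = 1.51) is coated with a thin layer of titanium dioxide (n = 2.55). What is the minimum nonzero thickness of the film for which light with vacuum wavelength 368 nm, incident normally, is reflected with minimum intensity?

72.2 nm

At the upper boundary (n = 1.0 to n = 2.55) the reflected ray undergoes a half-wave phase shift.
Ray reflecting at the bottom interface goes from n = 2.55 toward n = 1.51: no phase shift.
Exactly one π shift → a net half-wave offset.
For minimum reflection here: 2 n t = m λ.
Minimum nonzero at m = 1: t = λ / (2 n) = 368 / (2 × 2.55) = 72.2 nm.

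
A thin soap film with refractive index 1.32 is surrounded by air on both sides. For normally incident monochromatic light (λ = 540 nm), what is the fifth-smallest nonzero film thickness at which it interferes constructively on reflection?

Ray reflecting at the top interface goes from n = 1.0 toward n = 1.32: a half-wave phase shift.
Ray reflecting at the bottom interface goes from n = 1.32 toward n = 1.0: no phase shift.
Exactly one π shift → a net half-wave offset.
With one net inversion, constructive interference in reflection requires 2 n t = (m + ½) λ.
The fifth-smallest nonzero thickness corresponds to m = 4: t = (m + ½) λ / (2 n) = 4.50 × 540 / (2 × 1.32) = 920 nm.

920 nm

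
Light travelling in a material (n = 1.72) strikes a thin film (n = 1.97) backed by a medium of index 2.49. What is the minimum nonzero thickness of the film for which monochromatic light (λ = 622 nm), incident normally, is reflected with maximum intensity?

158 nm

Top surface (1.72 → 1.97): reflection off a higher-index medium gives a half-wave phase shift.
Bottom surface (1.97 → 2.49): reflection off a higher-index medium gives a half-wave phase shift.
The two reflections carry the same phase change, so no net offset.
With no net inversion, constructive interference in reflection requires 2 n t = m λ.
Minimum nonzero at m = 1: t = λ / (2 n) = 622 / (2 × 1.97) = 158 nm.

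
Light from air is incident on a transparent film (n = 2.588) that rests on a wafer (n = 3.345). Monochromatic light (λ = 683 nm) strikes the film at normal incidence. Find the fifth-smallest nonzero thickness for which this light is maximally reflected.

At the upper boundary (n = 1.0 to n = 2.588) the reflected ray undergoes a half-wave phase shift.
Bottom surface (2.588 → 3.345): reflection off a higher-index medium gives a half-wave phase shift.
Net: no relative phase inversion (both shifts match).
For strong reflection here: 2 n t = m λ.
The fifth-smallest nonzero thickness corresponds to m = 5: t = m λ / (2 n) = 5.00 × 683 / (2 × 2.588) = 660 nm.

660 nm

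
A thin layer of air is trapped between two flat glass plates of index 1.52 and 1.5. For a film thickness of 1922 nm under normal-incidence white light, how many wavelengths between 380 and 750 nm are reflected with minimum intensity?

Top surface (1.52 → 1.0): reflection off a lower-index medium gives no phase shift.
Bottom surface (1.0 → 1.5): reflection off a higher-index medium gives a half-wave phase shift.
Net: one phase inversion between the two reflected rays.
With one net inversion, destructive interference in reflection requires 2 n t = m λ.
λ = 2 n t / m = 3844 / m nm.
m=5: 769 nm (IR); m=6: 641 nm (visible); m=7: 549 nm (visible); m=8: 481 nm (visible); m=9: 427 nm (visible); m=10: 384 nm (visible); m=11: 349 nm (UV).

5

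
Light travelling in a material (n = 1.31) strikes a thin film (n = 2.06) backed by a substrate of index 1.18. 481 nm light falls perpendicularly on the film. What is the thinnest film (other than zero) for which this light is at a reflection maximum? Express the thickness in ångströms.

Top surface (1.31 → 2.06): reflection off a higher-index medium gives a half-wave phase shift.
Ray reflecting at the bottom interface goes from n = 2.06 toward n = 1.18: no phase shift.
Exactly one π shift → a net half-wave offset.
So the condition for constructive reflection is 2 n t = (m + ½) λ.
Minimum at m = 0: t = λ / (4 n) = 481 / (4 × 2.06) = 58.4 nm.

584 Å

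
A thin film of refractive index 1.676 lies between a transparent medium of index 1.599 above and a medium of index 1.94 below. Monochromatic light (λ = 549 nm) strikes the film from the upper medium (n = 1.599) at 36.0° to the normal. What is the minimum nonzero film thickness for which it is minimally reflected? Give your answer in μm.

Ray reflecting at the top interface goes from n = 1.599 toward n = 1.676: a half-wave phase shift.
Bottom surface (1.676 → 1.94): reflection off a higher-index medium gives a half-wave phase shift.
The two reflections carry the same phase change, so no net offset.
For minimum reflection here: 2 n t cos θ_r = (m + ½) λ.
Snell's law: 1.599 sin 36.0° = 1.676 sin θ_r → sin θ_r = 0.561, cos θ_r = 0.828.
Minimum at m = 0: t = λ / (4 n cos θ_r) = 549 / (4 × 1.676 × 0.828) = 98.9 nm.

0.0989 μm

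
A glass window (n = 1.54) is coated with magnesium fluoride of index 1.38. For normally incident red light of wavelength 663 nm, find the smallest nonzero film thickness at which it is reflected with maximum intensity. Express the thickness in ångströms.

Ray reflecting at the top interface goes from n = 1.0 toward n = 1.38: a half-wave phase shift.
At the lower boundary (n = 1.38 to n = 1.54) the reflected ray undergoes a half-wave phase shift.
Zero or two π shifts → no net half-wave offset.
With no net inversion, constructive interference in reflection requires 2 n t = m λ.
Minimum nonzero at m = 1: t = λ / (2 n) = 663 / (2 × 1.38) = 240 nm.

2402 Å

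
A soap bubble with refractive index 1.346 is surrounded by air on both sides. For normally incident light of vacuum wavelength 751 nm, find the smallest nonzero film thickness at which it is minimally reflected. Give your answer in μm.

0.279 μm

Top surface (1.0 → 1.346): reflection off a higher-index medium gives a half-wave phase shift.
Bottom surface (1.346 → 1.0): reflection off a lower-index medium gives no phase shift.
The two reflections differ by half a wavelength.
With one net inversion, destructive interference in reflection requires 2 n t = m λ.
Minimum nonzero at m = 1: t = λ / (2 n) = 751 / (2 × 1.346) = 279 nm.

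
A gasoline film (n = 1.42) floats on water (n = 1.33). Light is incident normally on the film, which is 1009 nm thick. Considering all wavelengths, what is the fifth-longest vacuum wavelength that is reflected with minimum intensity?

573 nm

Top surface (1.0 → 1.42): reflection off a higher-index medium gives a half-wave phase shift.
Bottom surface (1.42 → 1.33): reflection off a lower-index medium gives no phase shift.
Net: one phase inversion between the two reflected rays.
For weak reflection here: 2 n t = m λ.
λ = 2 n t / m. The fifth-longest wavelength is m = 5: λ = 2 × 1.42 × 1009 / 5.00 = 573 nm.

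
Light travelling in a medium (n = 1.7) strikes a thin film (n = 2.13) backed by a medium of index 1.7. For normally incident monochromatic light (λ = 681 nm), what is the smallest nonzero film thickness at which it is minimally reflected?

160 nm

Top surface (1.7 → 2.13): reflection off a higher-index medium gives a half-wave phase shift.
Ray reflecting at the bottom interface goes from n = 2.13 toward n = 1.7: no phase shift.
Net: one phase inversion between the two reflected rays.
For minimum reflection here: 2 n t = m λ.
The smallest nonzero thickness corresponds to m = 1: t = m λ / (2 n) = 1.00 × 681 / (2 × 2.13) = 160 nm.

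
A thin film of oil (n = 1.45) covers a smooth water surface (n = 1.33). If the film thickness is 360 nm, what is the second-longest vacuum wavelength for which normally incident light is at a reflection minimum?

Top surface (1.0 → 1.45): reflection off a higher-index medium gives a half-wave phase shift.
At the lower boundary (n = 1.45 to n = 1.33) the reflected ray undergoes no phase shift.
The two reflections differ by half a wavelength.
So the condition for destructive reflection is 2 n t = m λ.
λ = 2 n t / m. The second-longest wavelength is m = 2: λ = 2 × 1.45 × 360 / 2.00 = 522 nm.

522 nm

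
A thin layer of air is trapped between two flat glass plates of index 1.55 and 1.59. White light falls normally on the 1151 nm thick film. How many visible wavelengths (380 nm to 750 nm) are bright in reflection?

3

Ray reflecting at the top interface goes from n = 1.55 toward n = 1.0: no phase shift.
Bottom surface (1.0 → 1.59): reflection off a higher-index medium gives a half-wave phase shift.
Net: one phase inversion between the two reflected rays.
So the condition for constructive reflection is 2 n t = (m + ½) λ.
λ = 2 n t / (m + ½) = 2302 / (m + ½) nm.
m=2: 921 nm (IR); m=3: 658 nm (visible); m=4: 512 nm (visible); m=5: 419 nm (visible); m=6: 354 nm (UV).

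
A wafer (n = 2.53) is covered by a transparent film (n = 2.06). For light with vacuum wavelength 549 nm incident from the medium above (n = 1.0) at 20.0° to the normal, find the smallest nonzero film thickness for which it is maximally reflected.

Ray reflecting at the top interface goes from n = 1.0 toward n = 2.06: a half-wave phase shift.
Ray reflecting at the bottom interface goes from n = 2.06 toward n = 2.53: a half-wave phase shift.
Net: no relative phase inversion (both shifts match).
With no net inversion, constructive interference in reflection requires 2 n t cos θ_r = m λ.
Snell's law: 1.0 sin 20.0° = 2.06 sin θ_r → sin θ_r = 0.166, cos θ_r = 0.986.
Minimum nonzero at m = 1: t = λ / (2 n cos θ_r) = 549 / (2 × 2.06 × 0.986) = 135 nm.

135 nm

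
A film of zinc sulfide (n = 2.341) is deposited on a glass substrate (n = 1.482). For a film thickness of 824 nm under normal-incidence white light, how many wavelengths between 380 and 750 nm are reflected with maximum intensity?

At the upper boundary (n = 1.0 to n = 2.341) the reflected ray undergoes a half-wave phase shift.
Ray reflecting at the bottom interface goes from n = 2.341 toward n = 1.482: no phase shift.
The two reflections differ by half a wavelength.
So the condition for constructive reflection is 2 n t = (m + ½) λ.
λ = 2 n t / (m + ½) = 3858 / (m + ½) nm.
m=4: 857 nm (IR); m=5: 701 nm (visible); m=6: 594 nm (visible); m=7: 514 nm (visible); m=8: 454 nm (visible); m=9: 406 nm (visible); m=10: 367 nm (UV).

5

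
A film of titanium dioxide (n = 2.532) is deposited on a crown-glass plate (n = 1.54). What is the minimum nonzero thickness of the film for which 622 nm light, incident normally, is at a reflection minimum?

123 nm

Ray reflecting at the top interface goes from n = 1.0 toward n = 2.532: a half-wave phase shift.
Ray reflecting at the bottom interface goes from n = 2.532 toward n = 1.54: no phase shift.
Exactly one π shift → a net half-wave offset.
For dark reflection here: 2 n t = m λ.
Minimum nonzero at m = 1: t = λ / (2 n) = 622 / (2 × 2.532) = 123 nm.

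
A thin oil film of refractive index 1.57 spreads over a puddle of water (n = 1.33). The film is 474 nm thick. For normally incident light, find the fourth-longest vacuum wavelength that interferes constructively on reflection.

425 nm

At the upper boundary (n = 1.0 to n = 1.57) the reflected ray undergoes a half-wave phase shift.
Bottom surface (1.57 → 1.33): reflection off a lower-index medium gives no phase shift.
The two reflections differ by half a wavelength.
So the condition for constructive reflection is 2 n t = (m + ½) λ.
λ = 2 n t / (m + ½). The fourth-longest wavelength is m = 3: λ = 2 × 1.57 × 474 / 3.50 = 425 nm.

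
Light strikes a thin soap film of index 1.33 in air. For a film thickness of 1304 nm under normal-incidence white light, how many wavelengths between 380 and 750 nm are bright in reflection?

At the upper boundary (n = 1.0 to n = 1.33) the reflected ray undergoes a half-wave phase shift.
At the lower boundary (n = 1.33 to n = 1.0) the reflected ray undergoes no phase shift.
Net: one phase inversion between the two reflected rays.
For maximum reflection here: 2 n t = (m + ½) λ.
λ = 2 n t / (m + ½) = 3469 / (m + ½) nm.
m=4: 771 nm (IR); m=5: 631 nm (visible); m=6: 534 nm (visible); m=7: 462 nm (visible); m=8: 408 nm (visible); m=9: 365 nm (UV).

4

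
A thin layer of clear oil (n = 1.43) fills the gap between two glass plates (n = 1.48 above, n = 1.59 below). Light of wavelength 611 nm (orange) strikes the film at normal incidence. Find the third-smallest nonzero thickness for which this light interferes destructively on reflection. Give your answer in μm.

Top surface (1.48 → 1.43): reflection off a lower-index medium gives no phase shift.
Ray reflecting at the bottom interface goes from n = 1.43 toward n = 1.59: a half-wave phase shift.
The two reflections differ by half a wavelength.
For dark reflection here: 2 n t = m λ.
The third-smallest nonzero thickness corresponds to m = 3: t = m λ / (2 n) = 3.00 × 611 / (2 × 1.43) = 641 nm.

0.641 μm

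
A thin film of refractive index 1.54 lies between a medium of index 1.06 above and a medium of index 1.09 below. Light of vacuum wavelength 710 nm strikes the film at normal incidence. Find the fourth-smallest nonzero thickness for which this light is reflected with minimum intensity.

Top surface (1.06 → 1.54): reflection off a higher-index medium gives a half-wave phase shift.
Ray reflecting at the bottom interface goes from n = 1.54 toward n = 1.09: no phase shift.
The two reflections differ by half a wavelength.
With one net inversion, destructive interference in reflection requires 2 n t = m λ.
The fourth-smallest nonzero thickness corresponds to m = 4: t = m λ / (2 n) = 4.00 × 710 / (2 × 1.54) = 922 nm.

922 nm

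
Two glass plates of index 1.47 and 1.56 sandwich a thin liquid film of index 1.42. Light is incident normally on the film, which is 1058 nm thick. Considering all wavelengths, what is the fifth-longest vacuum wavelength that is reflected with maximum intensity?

668 nm

At the upper boundary (n = 1.47 to n = 1.42) the reflected ray undergoes no phase shift.
Ray reflecting at the bottom interface goes from n = 1.42 toward n = 1.56: a half-wave phase shift.
Net: one phase inversion between the two reflected rays.
So the condition for constructive reflection is 2 n t = (m + ½) λ.
λ = 2 n t / (m + ½). The fifth-longest wavelength is m = 4: λ = 2 × 1.42 × 1058 / 4.50 = 668 nm.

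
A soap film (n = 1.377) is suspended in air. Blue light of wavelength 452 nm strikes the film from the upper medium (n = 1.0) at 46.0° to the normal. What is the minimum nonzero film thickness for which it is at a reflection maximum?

Top surface (1.0 → 1.377): reflection off a higher-index medium gives a half-wave phase shift.
Ray reflecting at the bottom interface goes from n = 1.377 toward n = 1.0: no phase shift.
The two reflections differ by half a wavelength.
For maximum reflection here: 2 n t cos θ_r = (m + ½) λ.
Snell's law: 1.0 sin 46.0° = 1.377 sin θ_r → sin θ_r = 0.522, cos θ_r = 0.853.
Minimum at m = 0: t = λ / (4 n cos θ_r) = 452 / (4 × 1.377 × 0.853) = 96.2 nm.

96.2 nm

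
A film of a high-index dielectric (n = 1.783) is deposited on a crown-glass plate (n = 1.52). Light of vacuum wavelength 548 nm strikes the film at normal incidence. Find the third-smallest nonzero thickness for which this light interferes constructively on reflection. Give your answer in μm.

0.384 μm

At the upper boundary (n = 1.0 to n = 1.783) the reflected ray undergoes a half-wave phase shift.
At the lower boundary (n = 1.783 to n = 1.52) the reflected ray undergoes no phase shift.
The two reflections differ by half a wavelength.
So the condition for constructive reflection is 2 n t = (m + ½) λ.
The third-smallest nonzero thickness corresponds to m = 2: t = (m + ½) λ / (2 n) = 2.50 × 548 / (2 × 1.783) = 384 nm.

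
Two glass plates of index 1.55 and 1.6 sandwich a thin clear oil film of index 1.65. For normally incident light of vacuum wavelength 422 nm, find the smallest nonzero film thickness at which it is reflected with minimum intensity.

Top surface (1.55 → 1.65): reflection off a higher-index medium gives a half-wave phase shift.
Bottom surface (1.65 → 1.6): reflection off a lower-index medium gives no phase shift.
Exactly one π shift → a net half-wave offset.
With one net inversion, destructive interference in reflection requires 2 n t = m λ.
Minimum nonzero at m = 1: t = λ / (2 n) = 422 / (2 × 1.65) = 128 nm.

128 nm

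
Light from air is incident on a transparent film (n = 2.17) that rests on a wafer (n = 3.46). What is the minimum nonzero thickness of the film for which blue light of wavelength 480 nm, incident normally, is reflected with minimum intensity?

Ray reflecting at the top interface goes from n = 1.0 toward n = 2.17: a half-wave phase shift.
Bottom surface (2.17 → 3.46): reflection off a higher-index medium gives a half-wave phase shift.
Zero or two π shifts → no net half-wave offset.
For weak reflection here: 2 n t = (m + ½) λ.
Minimum at m = 0: t = λ / (4 n) = 480 / (4 × 2.17) = 55.3 nm.

55.3 nm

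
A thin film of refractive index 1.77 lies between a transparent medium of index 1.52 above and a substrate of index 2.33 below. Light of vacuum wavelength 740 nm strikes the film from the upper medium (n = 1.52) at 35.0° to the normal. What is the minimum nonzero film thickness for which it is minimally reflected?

120 nm

At the upper boundary (n = 1.52 to n = 1.77) the reflected ray undergoes a half-wave phase shift.
Bottom surface (1.77 → 2.33): reflection off a higher-index medium gives a half-wave phase shift.
Net: no relative phase inversion (both shifts match).
With no net inversion, destructive interference in reflection requires 2 n t cos θ_r = (m + ½) λ.
Snell's law: 1.52 sin 35.0° = 1.77 sin θ_r → sin θ_r = 0.493, cos θ_r = 0.870.
Minimum at m = 0: t = λ / (4 n cos θ_r) = 740 / (4 × 1.77 × 0.870) = 120 nm.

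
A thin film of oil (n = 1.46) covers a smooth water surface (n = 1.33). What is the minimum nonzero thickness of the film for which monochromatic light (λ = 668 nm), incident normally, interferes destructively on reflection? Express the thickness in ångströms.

Ray reflecting at the top interface goes from n = 1.0 toward n = 1.46: a half-wave phase shift.
Ray reflecting at the bottom interface goes from n = 1.46 toward n = 1.33: no phase shift.
Net: one phase inversion between the two reflected rays.
With one net inversion, destructive interference in reflection requires 2 n t = m λ.
Minimum nonzero at m = 1: t = λ / (2 n) = 668 / (2 × 1.46) = 229 nm.

2288 Å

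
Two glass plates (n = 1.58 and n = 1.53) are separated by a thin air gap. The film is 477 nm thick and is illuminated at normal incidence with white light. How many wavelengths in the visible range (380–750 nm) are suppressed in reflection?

1

Top surface (1.58 → 1.0): reflection off a lower-index medium gives no phase shift.
At the lower boundary (n = 1.0 to n = 1.53) the reflected ray undergoes a half-wave phase shift.
The two reflections differ by half a wavelength.
For weak reflection here: 2 n t = m λ.
λ = 2 n t / m = 954 / m nm.
m=1: 954 nm (IR); m=2: 477 nm (visible); m=3: 318 nm (UV).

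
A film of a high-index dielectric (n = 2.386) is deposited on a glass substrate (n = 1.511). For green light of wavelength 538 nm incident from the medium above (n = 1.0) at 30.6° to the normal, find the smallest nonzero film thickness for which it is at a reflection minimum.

At the upper boundary (n = 1.0 to n = 2.386) the reflected ray undergoes a half-wave phase shift.
At the lower boundary (n = 2.386 to n = 1.511) the reflected ray undergoes no phase shift.
The two reflections differ by half a wavelength.
So the condition for destructive reflection is 2 n t cos θ_r = m λ.
Snell's law: 1.0 sin 30.6° = 2.386 sin θ_r → sin θ_r = 0.213, cos θ_r = 0.977.
Minimum nonzero at m = 1: t = λ / (2 n cos θ_r) = 538 / (2 × 2.386 × 0.977) = 115 nm.

115 nm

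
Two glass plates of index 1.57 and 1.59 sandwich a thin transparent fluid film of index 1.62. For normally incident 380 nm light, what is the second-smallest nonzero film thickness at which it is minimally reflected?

Ray reflecting at the top interface goes from n = 1.57 toward n = 1.62: a half-wave phase shift.
Bottom surface (1.62 → 1.59): reflection off a lower-index medium gives no phase shift.
The two reflections differ by half a wavelength.
For minimum reflection here: 2 n t = m λ.
The second-smallest nonzero thickness corresponds to m = 2: t = m λ / (2 n) = 2.00 × 380 / (2 × 1.62) = 235 nm.

235 nm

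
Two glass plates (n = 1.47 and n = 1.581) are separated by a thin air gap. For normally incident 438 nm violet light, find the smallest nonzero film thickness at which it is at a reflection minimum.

Ray reflecting at the top interface goes from n = 1.47 toward n = 1.0: no phase shift.
Ray reflecting at the bottom interface goes from n = 1.0 toward n = 1.581: a half-wave phase shift.
Exactly one π shift → a net half-wave offset.
For weak reflection here: 2 n t = m λ.
Minimum nonzero at m = 1: t = λ / (2 n) = 438 / (2 × 1.0) = 219 nm.

219 nm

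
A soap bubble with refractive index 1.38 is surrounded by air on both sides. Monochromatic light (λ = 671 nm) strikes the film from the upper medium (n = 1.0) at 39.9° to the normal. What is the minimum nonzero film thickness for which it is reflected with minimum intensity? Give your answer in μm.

0.275 μm

At the upper boundary (n = 1.0 to n = 1.38) the reflected ray undergoes a half-wave phase shift.
Ray reflecting at the bottom interface goes from n = 1.38 toward n = 1.0: no phase shift.
The two reflections differ by half a wavelength.
For dark reflection here: 2 n t cos θ_r = m λ.
Snell's law: 1.0 sin 39.9° = 1.38 sin θ_r → sin θ_r = 0.465, cos θ_r = 0.885.
Minimum nonzero at m = 1: t = λ / (2 n cos θ_r) = 671 / (2 × 1.38 × 0.885) = 275 nm.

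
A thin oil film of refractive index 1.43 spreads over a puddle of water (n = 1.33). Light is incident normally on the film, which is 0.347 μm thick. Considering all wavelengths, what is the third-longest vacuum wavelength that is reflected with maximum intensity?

Ray reflecting at the top interface goes from n = 1.0 toward n = 1.43: a half-wave phase shift.
At the lower boundary (n = 1.43 to n = 1.33) the reflected ray undergoes no phase shift.
Net: one phase inversion between the two reflected rays.
For maximum reflection here: 2 n t = (m + ½) λ.
λ = 2 n t / (m + ½). The third-longest wavelength is m = 2: λ = 2 × 1.43 × 347 / 2.50 = 397 nm.

397 nm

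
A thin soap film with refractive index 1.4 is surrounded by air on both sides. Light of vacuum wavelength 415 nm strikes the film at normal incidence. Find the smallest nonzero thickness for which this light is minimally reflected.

Ray reflecting at the top interface goes from n = 1.0 toward n = 1.4: a half-wave phase shift.
At the lower boundary (n = 1.4 to n = 1.0) the reflected ray undergoes no phase shift.
Exactly one π shift → a net half-wave offset.
For minimum reflection here: 2 n t = m λ.
The smallest nonzero thickness corresponds to m = 1: t = m λ / (2 n) = 1.00 × 415 / (2 × 1.4) = 148 nm.

148 nm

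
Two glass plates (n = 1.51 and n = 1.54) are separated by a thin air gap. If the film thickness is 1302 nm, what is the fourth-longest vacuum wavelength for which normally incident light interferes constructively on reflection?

744 nm

Ray reflecting at the top interface goes from n = 1.51 toward n = 1.0: no phase shift.
At the lower boundary (n = 1.0 to n = 1.54) the reflected ray undergoes a half-wave phase shift.
Net: one phase inversion between the two reflected rays.
With one net inversion, constructive interference in reflection requires 2 n t = (m + ½) λ.
λ = 2 n t / (m + ½). The fourth-longest wavelength is m = 3: λ = 2 × 1.0 × 1302 / 3.50 = 744 nm.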